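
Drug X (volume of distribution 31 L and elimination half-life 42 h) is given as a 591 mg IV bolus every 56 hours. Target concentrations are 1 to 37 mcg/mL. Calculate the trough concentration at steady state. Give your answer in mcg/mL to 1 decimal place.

τ/t½ = 56/42 ≈ 1.3333, so fraction remaining f = (1/2)^(56/42) ≈ 0.3969.
Single-dose peak C₀ = D/Vd = 591/31 ≈ 19.065 mcg/mL.
Steady-state trough Cmin,ss = C₀·f/(1−f) ≈ 19.065 × 0.3969/0.6031 ≈ 12.547 mcg/mL.
Trough 12.5 mcg/mL vs MEC 1 mcg/mL: adequate.

12.5 mcg/mL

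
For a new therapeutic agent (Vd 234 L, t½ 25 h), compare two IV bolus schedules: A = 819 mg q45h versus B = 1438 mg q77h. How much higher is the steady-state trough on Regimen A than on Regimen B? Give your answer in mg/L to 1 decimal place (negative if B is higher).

Regimen A: f = (1/2)^(45/25) ≈ 0.2872; Cmin,ss = (819/234)·f/(1−f) ≈ 1.410 mg/L.
Regimen B: f = (1/2)^(77/25) ≈ 0.1183; Cmin,ss = (1438/234)·f/(1−f) ≈ 0.825 mg/L.
Difference ≈ 1.410 − 0.825 ≈ 0.585 mg/L.

0.6 mg/L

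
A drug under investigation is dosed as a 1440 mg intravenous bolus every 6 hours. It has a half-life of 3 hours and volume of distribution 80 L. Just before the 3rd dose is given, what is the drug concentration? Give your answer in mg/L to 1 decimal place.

f = (1/2)^(τ/t½) = (1/2)^(6/3) ≈ 0.2500.
C₀ = D/Vd = 1440/80 ≈ 18.000 mg/L.
Before the 3rd dose, 2 doses have been given. Superposition: Cmin = C₀·(f + f²).
≈ 18.000 × (0.2500 + 0.0625) ≈ 18.000 × 0.3125 ≈ 5.625 mg/L.

5.6 mg/L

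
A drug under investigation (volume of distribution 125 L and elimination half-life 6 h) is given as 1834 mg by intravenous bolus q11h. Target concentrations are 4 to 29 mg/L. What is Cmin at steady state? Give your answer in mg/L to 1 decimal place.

k = ln2/t½ = ln2/6 ≈ 0.115525 h⁻¹; fraction remaining f = e^(−kτ) = e^(−0.115525×11) ≈ 0.2806.
At steady state, accumulation factor R = 1/(1 − e^(−kτ)) ≈ 1.3900.
Single-dose peak C₀ = D/Vd = 1834/125 ≈ 14.672 mg/L.
Cmax,ss = C₀/(1 − f) ≈ 14.672/0.7194 ≈ 20.395 mg/L.
One interval later, Cmin,ss = Cmax,ss·e^(−kτ) ≈ 20.395 × 0.2806 ≈ 5.723 mg/L.
Trough 5.7 mg/L vs MEC 4 mg/L: adequate.

5.7 mg/L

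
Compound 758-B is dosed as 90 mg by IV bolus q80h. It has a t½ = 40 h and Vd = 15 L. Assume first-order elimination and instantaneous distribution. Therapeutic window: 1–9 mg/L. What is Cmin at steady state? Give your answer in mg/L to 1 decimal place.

τ = 80 h = 2 half-lives, so f = (1/2)^2 = 0.25.
Accumulation ratio R = 1/(1 − f) = 1/0.75 = 4/3.
Single-dose peak C₀ = D/Vd = 90/15 = 6 mg/L.
Steady-state peak Cmax,ss = C₀·R = 6 × 4/3 ≈ 8.000 mg/L.
Steady-state trough Cmin,ss = Cmax,ss·f ≈ 8.000 × 0.25 ≈ 2.000 mg/L.
Trough 2.0 mg/L vs MEC 1 mg/L: adequate.

2.0 mg/L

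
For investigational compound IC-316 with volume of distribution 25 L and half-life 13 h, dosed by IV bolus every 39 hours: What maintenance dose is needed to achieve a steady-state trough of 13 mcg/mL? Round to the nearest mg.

2275 mg

τ/t½ = 39/13 ≈ 3, so f = (1/2)^(39/13) ≈ 0.125000.
Cmin,ss = (D/Vd)·f/(1−f), so D = Cmin,ss·Vd·(1−f)/f.
D = 13 × 25 × (1−f)/f ≈ 13 × 25 × 7.00000 ≈ 2275.00 mg.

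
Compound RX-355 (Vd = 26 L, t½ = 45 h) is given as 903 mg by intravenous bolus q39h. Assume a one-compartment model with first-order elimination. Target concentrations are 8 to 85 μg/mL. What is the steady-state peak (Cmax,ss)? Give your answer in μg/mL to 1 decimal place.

76.9 μg/mL

τ/t½ = 39/45 ≈ 0.86667, so fraction remaining f = (1/2)^(39/45) ≈ 0.5484.
At steady state, accumulation factor R = 1/(1 − e^(−kτ)) ≈ 2.2143.
Each bolus raises the concentration by D/Vd = 903/26 ≈ 34.731 μg/mL.
Steady-state peak Cmax,ss = C₀·R ≈ 34.731 × 2.2143 ≈ 76.905 μg/mL.
Peak 76.9 μg/mL vs MTC 85 μg/mL: below toxic threshold.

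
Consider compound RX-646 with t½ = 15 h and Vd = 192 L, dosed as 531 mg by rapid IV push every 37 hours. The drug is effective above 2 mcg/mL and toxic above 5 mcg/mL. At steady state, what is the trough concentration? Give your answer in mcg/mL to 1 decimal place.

0.6 mcg/mL

Over one 37-h interval, 37/15 ≈ 2.4667 half-lives elapse, leaving f ≈ 0.1809 of each dose.
Each bolus raises the concentration by D/Vd = 531/192 ≈ 2.766 mcg/mL.
Steady-state trough Cmin,ss = C₀·f/(1−f) ≈ 2.766 × 0.1809/0.8191 ≈ 0.611 mcg/mL.
Trough 0.6 mcg/mL vs MEC 2 mcg/mL: subtherapeutic.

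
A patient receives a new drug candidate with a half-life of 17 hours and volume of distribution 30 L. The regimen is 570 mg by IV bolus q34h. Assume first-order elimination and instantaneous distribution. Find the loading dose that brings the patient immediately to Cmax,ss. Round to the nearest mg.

f = (1/2)^(34/17) ≈ 0.250000; accumulation ratio R = 1/(1−f) ≈ 1.33333.
Loading dose to hit Cmax,ss on first dose: D_load = D_maint·R ≈ 570 × 1.33333 ≈ 760.00 mg.

760 mg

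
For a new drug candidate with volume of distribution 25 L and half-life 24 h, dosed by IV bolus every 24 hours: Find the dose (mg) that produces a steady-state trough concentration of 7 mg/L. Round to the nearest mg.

τ/t½ = 24/24 ≈ 1, so f = (1/2)^(24/24) ≈ 0.500000.
Cmin,ss = (D/Vd)·f/(1−f), so D = Cmin,ss·Vd·(1−f)/f.
D = 7 × 25 × (1−f)/f ≈ 7 × 25 × 1.00000 ≈ 175.00 mg.

175 mg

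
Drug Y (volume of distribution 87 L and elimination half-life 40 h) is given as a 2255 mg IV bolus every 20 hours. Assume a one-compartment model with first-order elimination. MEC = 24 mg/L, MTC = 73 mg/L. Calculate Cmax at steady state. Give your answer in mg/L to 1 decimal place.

88.5 mg/L

k = ln2/t½ = ln2/40 ≈ 0.017329 h⁻¹; fraction remaining f = e^(−kτ) = e^(−0.017329×20) ≈ 0.7071.
At steady state, accumulation factor R = 1/(1 − e^(−kτ)) ≈ 3.4141.
Each bolus raises the concentration by D/Vd = 2255/87 ≈ 25.920 mg/L.
Steady-state peak Cmax,ss = C₀·R ≈ 25.920 × 3.4141 ≈ 88.493 mg/L.
Peak 88.5 mg/L vs MTC 73 mg/L: exceeds toxic threshold.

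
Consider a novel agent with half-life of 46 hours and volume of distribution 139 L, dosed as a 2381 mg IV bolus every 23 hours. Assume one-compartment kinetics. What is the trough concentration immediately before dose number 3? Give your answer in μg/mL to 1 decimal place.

f = (1/2)^(τ/t½) = (1/2)^(23/46) ≈ 0.7071.
C₀ = D/Vd = 2381/139 ≈ 17.129 μg/mL.
Before the 3rd dose, 2 doses have been given. Superposition: Cmin = C₀·(f + f²).
≈ 17.129 × (0.7071 + 0.5000) ≈ 17.129 × 1.2071 ≈ 20.676 μg/mL.

20.7 μg/mL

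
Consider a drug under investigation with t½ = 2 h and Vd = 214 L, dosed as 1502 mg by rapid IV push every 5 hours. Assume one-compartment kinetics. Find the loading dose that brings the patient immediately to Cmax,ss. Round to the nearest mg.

1825 mg

f = (1/2)^(5/2) ≈ 0.176777; accumulation ratio R = 1/(1−f) ≈ 1.21474.
Loading dose to hit Cmax,ss on first dose: D_load = D_maint·R ≈ 1502 × 1.21474 ≈ 1824.54 mg.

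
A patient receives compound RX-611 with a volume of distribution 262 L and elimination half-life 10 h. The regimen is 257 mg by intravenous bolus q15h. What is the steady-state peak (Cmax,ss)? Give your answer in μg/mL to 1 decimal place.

1.5 μg/mL

Over one 15-h interval, 15/10 ≈ 1.5 half-lives elapse, leaving f ≈ 0.3536 of each dose.
At steady state, accumulation factor R = 1/(1 − e^(−kτ)) ≈ 1.5470.
Each bolus raises the concentration by D/Vd = 257/262 ≈ 0.981 μg/mL.
Cmax,ss = C₀/(1 − f) ≈ 0.981/0.6464 ≈ 1.518 μg/mL.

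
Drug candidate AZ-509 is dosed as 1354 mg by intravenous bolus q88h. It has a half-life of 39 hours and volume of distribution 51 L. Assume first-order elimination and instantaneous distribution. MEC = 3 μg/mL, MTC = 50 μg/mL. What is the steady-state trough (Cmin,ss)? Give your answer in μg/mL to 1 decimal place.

τ/t½ = 88/39 ≈ 2.2564, so fraction remaining f = (1/2)^(88/39) ≈ 0.2093.
Single-dose peak C₀ = D/Vd = 1354/51 ≈ 26.549 μg/mL.
Steady-state trough Cmin,ss = C₀·f/(1−f) ≈ 26.549 × 0.2093/0.7907 ≈ 7.028 μg/mL.
Trough 7.0 μg/mL vs MEC 3 μg/mL: adequate.

7.0 μg/mL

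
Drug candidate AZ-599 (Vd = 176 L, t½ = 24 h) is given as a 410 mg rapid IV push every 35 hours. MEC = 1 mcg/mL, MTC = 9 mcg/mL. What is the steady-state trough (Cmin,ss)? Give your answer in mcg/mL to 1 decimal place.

1.3 mcg/mL

τ/t½ = 35/24 ≈ 1.4583, so fraction remaining f = (1/2)^(35/24) ≈ 0.3639.
At steady state, accumulation factor R = 1/(1 − e^(−kτ)) ≈ 1.5721.
Single-dose peak C₀ = D/Vd = 410/176 ≈ 2.330 mcg/mL.
Steady-state peak Cmax,ss = C₀·R ≈ 2.330 × 1.5721 ≈ 3.663 mcg/mL.
Steady-state trough Cmin,ss = Cmax,ss·f ≈ 3.663 × 0.3639 ≈ 1.333 mcg/mL.
Trough 1.3 mcg/mL vs MEC 1 mcg/mL: adequate.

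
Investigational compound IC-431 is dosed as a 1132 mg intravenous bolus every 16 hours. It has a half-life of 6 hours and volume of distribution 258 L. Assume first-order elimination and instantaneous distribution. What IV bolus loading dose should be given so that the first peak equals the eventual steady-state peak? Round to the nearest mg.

1344 mg

f = (1/2)^(16/6) ≈ 0.157490; accumulation ratio R = 1/(1−f) ≈ 1.18693.
Loading dose to hit Cmax,ss on first dose: D_load = D_maint·R ≈ 1132 × 1.18693 ≈ 1343.60 mg.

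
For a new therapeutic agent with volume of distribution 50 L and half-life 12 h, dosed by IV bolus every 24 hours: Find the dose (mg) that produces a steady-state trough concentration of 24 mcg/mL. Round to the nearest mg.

3600 mg

τ/t½ = 24/12 ≈ 2, so f = (1/2)^(24/12) ≈ 0.250000.
Cmin,ss = (D/Vd)·f/(1−f), so D = Cmin,ss·Vd·(1−f)/f.
D = 24 × 50 × (1−f)/f ≈ 24 × 50 × 3.00000 ≈ 3600.00 mg.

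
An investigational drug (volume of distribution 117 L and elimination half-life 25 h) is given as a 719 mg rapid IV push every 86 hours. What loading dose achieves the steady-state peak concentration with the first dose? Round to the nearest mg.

f = (1/2)^(86/25) ≈ 0.092142; accumulation ratio R = 1/(1−f) ≈ 1.10149.
Loading dose to hit Cmax,ss on first dose: D_load = D_maint·R ≈ 719 × 1.10149 ≈ 791.97 mg.

792 mg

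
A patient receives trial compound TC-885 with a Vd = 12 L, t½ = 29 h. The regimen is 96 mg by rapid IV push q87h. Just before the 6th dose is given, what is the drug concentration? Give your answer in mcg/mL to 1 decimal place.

1.1 mcg/mL

f = (1/2)^(τ/t½) = (1/2)^(87/29) ≈ 0.1250.
C₀ = D/Vd = 96/12 ≈ 8.000 mcg/mL.
Before the 6th dose, 5 doses have been given. Superposition: Cmin = C₀·(f + f² + … + f^5).
≈ 8.000 × (0.1250 + 0.0156 + 0.0020 + 0.0002 + 0.0000) ≈ 8.000 × 0.1428 ≈ 1.142 mcg/mL.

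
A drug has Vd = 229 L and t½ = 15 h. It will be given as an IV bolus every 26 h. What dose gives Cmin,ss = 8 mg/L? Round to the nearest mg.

τ/t½ = 26/15 ≈ 1.7333, so f = (1/2)^(26/15) ≈ 0.300756.
Cmin,ss = (D/Vd)·f/(1−f), so D = Cmin,ss·Vd·(1−f)/f.
D = 8 × 229 × (1−f)/f ≈ 8 × 229 × 2.32495 ≈ 4259.31 mg.

4259 mg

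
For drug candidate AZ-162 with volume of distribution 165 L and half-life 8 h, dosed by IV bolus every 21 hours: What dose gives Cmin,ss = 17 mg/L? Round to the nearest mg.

τ/t½ = 21/8 ≈ 2.625, so f = (1/2)^(21/8) ≈ 0.162105.
Cmin,ss = (D/Vd)·f/(1−f), so D = Cmin,ss·Vd·(1−f)/f.
D = 17 × 165 × (1−f)/f ≈ 17 × 165 × 5.16884 ≈ 14498.60 mg.

14499 mg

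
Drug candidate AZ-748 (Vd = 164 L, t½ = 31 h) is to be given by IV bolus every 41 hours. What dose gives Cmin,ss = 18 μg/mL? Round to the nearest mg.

τ/t½ = 41/31 ≈ 1.3226, so f = (1/2)^(41/31) ≈ 0.399819.
Cmin,ss = (D/Vd)·f/(1−f), so D = Cmin,ss·Vd·(1−f)/f.
D = 18 × 164 × (1−f)/f ≈ 18 × 164 × 1.50113 ≈ 4431.34 mg.

4431 mg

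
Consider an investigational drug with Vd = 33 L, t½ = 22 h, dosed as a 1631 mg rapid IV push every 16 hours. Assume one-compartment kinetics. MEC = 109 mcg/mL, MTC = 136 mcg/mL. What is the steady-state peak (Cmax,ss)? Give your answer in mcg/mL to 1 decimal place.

124.8 mcg/mL

Over one 16-h interval, 16/22 ≈ 0.72727 half-lives elapse, leaving f ≈ 0.6040 of each dose.
At steady state, accumulation factor R = 1/(1 − e^(−kτ)) ≈ 2.5253.
Single-dose peak C₀ = D/Vd = 1631/33 ≈ 49.424 mcg/mL.
Steady-state peak Cmax,ss = C₀·R ≈ 49.424 × 2.5253 ≈ 124.810 mcg/mL.
Peak 124.8 mcg/mL vs MTC 136 mcg/mL: below toxic threshold.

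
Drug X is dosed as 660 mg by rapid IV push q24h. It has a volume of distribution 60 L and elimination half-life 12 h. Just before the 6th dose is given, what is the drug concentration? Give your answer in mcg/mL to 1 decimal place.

3.7 mcg/mL

f = (1/2)^(τ/t½) = (1/2)^(24/12) ≈ 0.2500.
C₀ = D/Vd = 660/60 ≈ 11.000 mcg/mL.
Before the 6th dose, 5 doses have been given. Superposition: Cmin = C₀·(f + f² + … + f^5).
≈ 11.000 × (0.2500 + 0.0625 + 0.0156 + 0.0039 + 0.0010) ≈ 11.000 × 0.3330 ≈ 3.663 mcg/mL.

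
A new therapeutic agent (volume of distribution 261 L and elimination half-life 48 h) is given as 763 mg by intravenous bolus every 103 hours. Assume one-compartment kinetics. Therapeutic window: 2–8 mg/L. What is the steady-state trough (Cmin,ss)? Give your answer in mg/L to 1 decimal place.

0.9 mg/L

Over one 103-h interval, 103/48 ≈ 2.1458 half-lives elapse, leaving f ≈ 0.2260 of each dose.
Single-dose peak C₀ = D/Vd = 763/261 ≈ 2.923 mg/L.
Steady-state trough Cmin,ss = C₀·f/(1−f) ≈ 2.923 × 0.2260/0.7740 ≈ 0.853 mg/L.
Trough 0.9 mg/L vs MEC 2 mg/L: subtherapeutic.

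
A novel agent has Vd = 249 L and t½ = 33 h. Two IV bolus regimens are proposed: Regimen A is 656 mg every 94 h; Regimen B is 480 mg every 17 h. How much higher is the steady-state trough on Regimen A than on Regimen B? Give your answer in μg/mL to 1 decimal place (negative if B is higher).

-4.1 μg/mL

Regimen A: f = (1/2)^(94/33) ≈ 0.1388; Cmin,ss = (656/249)·f/(1−f) ≈ 0.425 μg/mL.
Regimen B: f = (1/2)^(17/33) ≈ 0.6997; Cmin,ss = (480/249)·f/(1−f) ≈ 4.492 μg/mL.
Difference ≈ 0.425 − 4.492 ≈ -4.067 μg/mL.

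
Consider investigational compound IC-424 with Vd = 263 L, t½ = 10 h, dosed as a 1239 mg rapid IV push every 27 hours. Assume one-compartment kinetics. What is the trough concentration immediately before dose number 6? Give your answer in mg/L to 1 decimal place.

f = (1/2)^(τ/t½) = (1/2)^(27/10) ≈ 0.1539.
C₀ = D/Vd = 1239/263 ≈ 4.711 mg/L.
Before the 6th dose, 5 doses have been given. Superposition: Cmin = C₀·(f + f² + … + f^5).
≈ 4.711 × (0.1539 + 0.0237 + 0.0036 + 0.0006 + 0.0001) ≈ 4.711 × 0.1819 ≈ 0.857 mg/L.

0.9 mg/L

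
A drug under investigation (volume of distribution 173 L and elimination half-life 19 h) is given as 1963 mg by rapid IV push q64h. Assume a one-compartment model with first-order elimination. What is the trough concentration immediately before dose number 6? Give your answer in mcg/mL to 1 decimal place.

1.2 mcg/mL

f = (1/2)^(τ/t½) = (1/2)^(64/19) ≈ 0.0968.
C₀ = D/Vd = 1963/173 ≈ 11.347 mcg/mL.
Before the 6th dose, 5 doses have been given. Superposition: Cmin = C₀·(f + f² + … + f^5).
≈ 11.347 × (0.0968 + 0.0094 + 0.0009 + 0.0001 + 0.0000) ≈ 11.347 × 0.1072 ≈ 1.216 mcg/mL.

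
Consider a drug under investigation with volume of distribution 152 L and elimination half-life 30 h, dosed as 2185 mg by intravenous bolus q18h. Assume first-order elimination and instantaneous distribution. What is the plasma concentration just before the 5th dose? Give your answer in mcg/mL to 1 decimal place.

f = (1/2)^(τ/t½) = (1/2)^(18/30) ≈ 0.6598.
C₀ = D/Vd = 2185/152 ≈ 14.375 mcg/mL.
Before the 5th dose, 4 doses have been given. Superposition: Cmin = C₀·(f + f² + … + f^4).
≈ 14.375 × (0.6598 + 0.4353 + 0.2872 + 0.1895) ≈ 14.375 × 1.5718 ≈ 22.595 mcg/mL.

22.6 mcg/mL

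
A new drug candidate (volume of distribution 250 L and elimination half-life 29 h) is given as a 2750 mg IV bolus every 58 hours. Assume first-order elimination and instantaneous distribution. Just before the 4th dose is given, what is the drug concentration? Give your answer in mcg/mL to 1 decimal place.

f = (1/2)^(τ/t½) = (1/2)^(58/29) ≈ 0.2500.
C₀ = D/Vd = 2750/250 ≈ 11.000 mcg/mL.
Before the 4th dose, 3 doses have been given. Superposition: Cmin = C₀·(f + f² + … + f^3).
≈ 11.000 × (0.2500 + 0.0625 + 0.0156) ≈ 11.000 × 0.3281 ≈ 3.609 mcg/mL.

3.6 mcg/mL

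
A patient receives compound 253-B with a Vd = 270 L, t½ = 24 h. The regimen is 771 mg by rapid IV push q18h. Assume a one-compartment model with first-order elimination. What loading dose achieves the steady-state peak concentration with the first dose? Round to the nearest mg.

1902 mg

f = (1/2)^(18/24) ≈ 0.594604; accumulation ratio R = 1/(1−f) ≈ 2.46672.
Loading dose to hit Cmax,ss on first dose: D_load = D_maint·R ≈ 771 × 2.46672 ≈ 1901.84 mg.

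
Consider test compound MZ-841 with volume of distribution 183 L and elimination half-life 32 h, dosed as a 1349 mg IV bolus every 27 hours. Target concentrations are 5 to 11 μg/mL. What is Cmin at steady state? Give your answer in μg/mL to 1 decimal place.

τ/t½ = 27/32 ≈ 0.84375, so fraction remaining f = (1/2)^(27/32) ≈ 0.5572.
Accumulation ratio R = 1/(1 − f) ≈ 1/0.4428 ≈ 2.2584.
Single-dose peak C₀ = D/Vd = 1349/183 ≈ 7.372 μg/mL.
Steady-state peak Cmax,ss = C₀·R ≈ 7.372 × 2.2584 ≈ 16.649 μg/mL.
Steady-state trough Cmin,ss = Cmax,ss·f ≈ 16.649 × 0.5572 ≈ 9.277 μg/mL.
Trough 9.3 μg/mL vs MEC 5 μg/mL: adequate.

9.3 μg/mL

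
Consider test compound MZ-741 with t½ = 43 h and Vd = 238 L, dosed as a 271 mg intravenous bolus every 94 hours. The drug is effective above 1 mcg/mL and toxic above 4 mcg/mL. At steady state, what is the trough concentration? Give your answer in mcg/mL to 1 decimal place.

0.3 mcg/mL

τ/t½ = 94/43 ≈ 2.186, so fraction remaining f = (1/2)^(94/43) ≈ 0.2198.
Single-dose peak C₀ = D/Vd = 271/238 ≈ 1.139 mcg/mL.
Steady-state trough Cmin,ss = C₀·f/(1−f) ≈ 1.139 × 0.2198/0.7802 ≈ 0.321 mcg/mL.
Trough 0.3 mcg/mL vs MEC 1 mcg/mL: subtherapeutic.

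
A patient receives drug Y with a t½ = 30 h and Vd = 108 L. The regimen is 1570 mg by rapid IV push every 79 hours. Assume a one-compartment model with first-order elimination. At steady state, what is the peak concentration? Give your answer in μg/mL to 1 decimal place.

17.3 μg/mL

k = ln2/t½ = ln2/30 ≈ 0.023105 h⁻¹; fraction remaining f = e^(−kτ) = e^(−0.023105×79) ≈ 0.1612.
At steady state, accumulation factor R = 1/(1 − e^(−kτ)) ≈ 1.1922.
Each bolus raises the concentration by D/Vd = 1570/108 ≈ 14.537 μg/mL.
Steady-state peak Cmax,ss = C₀·R ≈ 14.537 × 1.1922 ≈ 17.331 μg/mL.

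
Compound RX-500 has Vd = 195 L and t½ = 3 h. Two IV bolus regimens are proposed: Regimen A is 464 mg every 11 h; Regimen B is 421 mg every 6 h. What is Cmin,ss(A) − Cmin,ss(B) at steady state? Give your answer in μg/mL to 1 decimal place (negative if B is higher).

-0.5 μg/mL

Regimen A: f = (1/2)^(11/3) ≈ 0.0787; Cmin,ss = (464/195)·f/(1−f) ≈ 0.203 μg/mL.
Regimen B: f = (1/2)^(6/3) ≈ 0.2500; Cmin,ss = (421/195)·f/(1−f) ≈ 0.720 μg/mL.
Difference ≈ 0.203 − 0.720 ≈ -0.517 μg/mL.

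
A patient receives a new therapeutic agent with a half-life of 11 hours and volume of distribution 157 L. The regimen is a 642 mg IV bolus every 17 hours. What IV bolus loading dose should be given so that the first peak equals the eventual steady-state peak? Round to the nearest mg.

977 mg

f = (1/2)^(17/11) ≈ 0.342588; accumulation ratio R = 1/(1−f) ≈ 1.52112.
Loading dose to hit Cmax,ss on first dose: D_load = D_maint·R ≈ 642 × 1.52112 ≈ 976.56 mg.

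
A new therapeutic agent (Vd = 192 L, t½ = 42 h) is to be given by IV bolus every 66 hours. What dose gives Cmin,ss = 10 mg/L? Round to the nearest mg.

τ/t½ = 66/42 ≈ 1.5714, so f = (1/2)^(66/42) ≈ 0.336475.
Cmin,ss = (D/Vd)·f/(1−f), so D = Cmin,ss·Vd·(1−f)/f.
D = 10 × 192 × (1−f)/f ≈ 10 × 192 × 1.97199 ≈ 3786.22 mg.

3786 mg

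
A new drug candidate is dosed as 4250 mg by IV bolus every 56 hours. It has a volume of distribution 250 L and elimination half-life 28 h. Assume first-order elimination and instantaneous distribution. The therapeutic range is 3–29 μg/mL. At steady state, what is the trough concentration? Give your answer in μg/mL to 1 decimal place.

5.7 μg/mL

τ = 56 h = 2 half-lives, so f = (1/2)^2 = 0.25.
Accumulation ratio R = 1/(1 − f) = 1/0.75 = 4/3.
Single-dose peak C₀ = D/Vd = 4250/250 = 17 μg/mL.
Steady-state peak Cmax,ss = C₀·R = 17 × 4/3 ≈ 22.667 μg/mL.
Steady-state trough Cmin,ss = Cmax,ss·f ≈ 22.667 × 0.25 ≈ 5.667 μg/mL.
Trough 5.7 μg/mL vs MEC 3 μg/mL: adequate.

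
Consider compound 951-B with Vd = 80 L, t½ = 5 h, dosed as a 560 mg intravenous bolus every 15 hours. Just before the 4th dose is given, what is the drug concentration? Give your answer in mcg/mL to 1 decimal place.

1.0 mcg/mL

f = (1/2)^(τ/t½) = (1/2)^(15/5) ≈ 0.1250.
C₀ = D/Vd = 560/80 ≈ 7.000 mcg/mL.
Before the 4th dose, 3 doses have been given. Superposition: Cmin = C₀·(f + f² + … + f^3).
≈ 7.000 × (0.1250 + 0.0156 + 0.0020) ≈ 7.000 × 0.1426 ≈ 0.998 mcg/mL.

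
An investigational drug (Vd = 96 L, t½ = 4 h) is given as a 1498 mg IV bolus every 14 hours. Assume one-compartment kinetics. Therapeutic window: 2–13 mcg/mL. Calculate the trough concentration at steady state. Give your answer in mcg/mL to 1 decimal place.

1.5 mcg/mL

τ/t½ = 14/4 ≈ 3.5, so fraction remaining f = (1/2)^(14/4) ≈ 0.0884.
Each bolus raises the concentration by D/Vd = 1498/96 ≈ 15.604 mcg/mL.
Steady-state trough Cmin,ss = C₀·f/(1−f) ≈ 15.604 × 0.0884/0.9116 ≈ 1.513 mcg/mL.
Trough 1.5 mcg/mL vs MEC 2 mcg/mL: subtherapeutic.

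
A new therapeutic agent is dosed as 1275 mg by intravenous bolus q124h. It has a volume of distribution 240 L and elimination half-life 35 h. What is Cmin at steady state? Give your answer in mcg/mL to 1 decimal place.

0.5 mcg/mL

Over one 124-h interval, 124/35 ≈ 3.5429 half-lives elapse, leaving f ≈ 0.0858 of each dose.
Each bolus raises the concentration by D/Vd = 1275/240 ≈ 5.312 mcg/mL.
Steady-state trough Cmin,ss = C₀·f/(1−f) ≈ 5.312 × 0.0858/0.9142 ≈ 0.499 mcg/mL.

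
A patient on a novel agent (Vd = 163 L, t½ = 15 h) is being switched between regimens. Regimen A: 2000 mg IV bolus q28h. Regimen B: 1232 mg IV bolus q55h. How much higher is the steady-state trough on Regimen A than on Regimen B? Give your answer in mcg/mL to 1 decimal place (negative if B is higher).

4.0 mcg/mL

Regimen A: f = (1/2)^(28/15) ≈ 0.2742; Cmin,ss = (2000/163)·f/(1−f) ≈ 4.635 mcg/mL.
Regimen B: f = (1/2)^(55/15) ≈ 0.0787; Cmin,ss = (1232/163)·f/(1−f) ≈ 0.646 mcg/mL.
Difference ≈ 4.635 − 0.646 ≈ 3.989 mcg/mL.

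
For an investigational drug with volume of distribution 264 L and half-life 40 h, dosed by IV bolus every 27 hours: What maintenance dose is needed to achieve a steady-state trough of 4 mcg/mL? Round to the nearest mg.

630 mg

τ/t½ = 27/40 ≈ 0.675, so f = (1/2)^(27/40) ≈ 0.626332.
Cmin,ss = (D/Vd)·f/(1−f), so D = Cmin,ss·Vd·(1−f)/f.
D = 4 × 264 × (1−f)/f ≈ 4 × 264 × 0.59660 ≈ 630.01 mg.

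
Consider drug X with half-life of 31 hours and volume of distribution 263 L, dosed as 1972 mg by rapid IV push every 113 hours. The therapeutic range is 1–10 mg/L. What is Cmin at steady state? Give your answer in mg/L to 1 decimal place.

k = ln2/t½ = ln2/31 ≈ 0.022360 h⁻¹; fraction remaining f = e^(−kτ) = e^(−0.022360×113) ≈ 0.0799.
Each bolus raises the concentration by D/Vd = 1972/263 ≈ 7.498 mg/L.
Steady-state trough Cmin,ss = C₀·f/(1−f) ≈ 7.498 × 0.0799/0.9201 ≈ 0.651 mg/L.
Trough 0.7 mg/L vs MEC 1 mg/L: subtherapeutic.

0.7 mg/L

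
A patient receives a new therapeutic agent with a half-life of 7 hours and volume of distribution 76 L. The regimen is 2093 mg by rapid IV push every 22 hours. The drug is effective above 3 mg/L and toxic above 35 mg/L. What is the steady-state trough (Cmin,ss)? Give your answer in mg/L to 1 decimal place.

3.5 mg/L

Over one 22-h interval, 22/7 ≈ 3.1429 half-lives elapse, leaving f ≈ 0.1132 of each dose.
Accumulation ratio R = 1/(1 − f) ≈ 1/0.8868 ≈ 1.1276.
Each bolus raises the concentration by D/Vd = 2093/76 ≈ 27.539 mg/L.
Cmax,ss = C₀/(1 − f) ≈ 27.539/0.8868 ≈ 31.054 mg/L.
One interval later, Cmin,ss = Cmax,ss·e^(−kτ) ≈ 31.054 × 0.1132 ≈ 3.515 mg/L.
Trough 3.5 mg/L vs MEC 3 mg/L: adequate.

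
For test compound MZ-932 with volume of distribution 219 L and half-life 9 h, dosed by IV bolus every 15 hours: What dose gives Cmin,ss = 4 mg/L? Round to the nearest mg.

1905 mg

τ/t½ = 15/9 ≈ 1.6667, so f = (1/2)^(15/9) ≈ 0.314980.
Cmin,ss = (D/Vd)·f/(1−f), so D = Cmin,ss·Vd·(1−f)/f.
D = 4 × 219 × (1−f)/f ≈ 4 × 219 × 2.17480 ≈ 1905.12 mg.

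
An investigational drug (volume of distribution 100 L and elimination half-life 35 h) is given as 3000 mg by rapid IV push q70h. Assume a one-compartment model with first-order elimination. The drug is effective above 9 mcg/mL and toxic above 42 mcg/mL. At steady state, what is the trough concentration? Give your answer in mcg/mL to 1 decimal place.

10.0 mcg/mL

The dosing interval is 2 half-lives, so f = 2^(−2) = 0.25.
Accumulation ratio R = 1/(1 − f) = 1/0.75 = 4/3.
Single-dose peak C₀ = D/Vd = 3000/100 = 30 mcg/mL.
Steady-state peak Cmax,ss = C₀·R = 30 × 4/3 ≈ 40.000 mcg/mL.
Steady-state trough Cmin,ss = Cmax,ss·f ≈ 40.000 × 0.25 ≈ 10.000 mcg/mL.
Trough 10.0 mcg/mL vs MEC 9 mcg/mL: adequate.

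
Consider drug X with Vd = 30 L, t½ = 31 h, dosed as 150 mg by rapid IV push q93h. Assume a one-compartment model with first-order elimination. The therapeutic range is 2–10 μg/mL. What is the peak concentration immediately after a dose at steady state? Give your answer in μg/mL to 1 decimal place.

5.7 μg/mL

The dosing interval is 3 half-lives, so f = 2^(−3) = 0.125.
Accumulation ratio R = 1/(1 − f) = 1/0.875 = 8/7.
Single-dose peak C₀ = D/Vd = 150/30 = 5 μg/mL.
Steady-state peak Cmax,ss = C₀·R = 5 × 8/7 ≈ 5.714 μg/mL.
Peak 5.7 μg/mL vs MTC 10 μg/mL: below toxic threshold.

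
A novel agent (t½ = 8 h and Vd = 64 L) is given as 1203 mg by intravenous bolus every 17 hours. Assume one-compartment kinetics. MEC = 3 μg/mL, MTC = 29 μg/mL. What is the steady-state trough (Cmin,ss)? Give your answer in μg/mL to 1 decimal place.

τ/t½ = 17/8 ≈ 2.125, so fraction remaining f = (1/2)^(17/8) ≈ 0.2293.
Each bolus raises the concentration by D/Vd = 1203/64 ≈ 18.797 μg/mL.
Steady-state trough Cmin,ss = C₀·f/(1−f) ≈ 18.797 × 0.2293/0.7707 ≈ 5.593 μg/mL.
Trough 5.6 μg/mL vs MEC 3 μg/mL: adequate.

5.6 μg/mL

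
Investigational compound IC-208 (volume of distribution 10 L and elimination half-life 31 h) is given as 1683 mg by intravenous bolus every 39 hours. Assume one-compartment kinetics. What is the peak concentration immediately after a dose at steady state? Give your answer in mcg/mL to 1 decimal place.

Over one 39-h interval, 39/31 ≈ 1.2581 half-lives elapse, leaving f ≈ 0.4181 of each dose.
Accumulation ratio R = 1/(1 − f) ≈ 1/0.5819 ≈ 1.7185.
Each bolus raises the concentration by D/Vd = 1683/10 ≈ 168.300 mcg/mL.
Cmax,ss = C₀/(1 − f) ≈ 168.300/0.5819 ≈ 289.225 mcg/mL.

289.2 mcg/mL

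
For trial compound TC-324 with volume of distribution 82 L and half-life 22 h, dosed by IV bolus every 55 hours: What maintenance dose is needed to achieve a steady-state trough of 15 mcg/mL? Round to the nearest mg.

τ/t½ = 55/22 ≈ 2.5, so f = (1/2)^(55/22) ≈ 0.176777.
Cmin,ss = (D/Vd)·f/(1−f), so D = Cmin,ss·Vd·(1−f)/f.
D = 15 × 82 × (1−f)/f ≈ 15 × 82 × 4.65684 ≈ 5727.91 mg.

5728 mg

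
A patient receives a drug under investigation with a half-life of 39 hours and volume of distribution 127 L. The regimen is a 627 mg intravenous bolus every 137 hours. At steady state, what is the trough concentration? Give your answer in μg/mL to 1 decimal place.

0.5 μg/mL

Over one 137-h interval, 137/39 ≈ 3.5128 half-lives elapse, leaving f ≈ 0.0876 of each dose.
Single-dose peak C₀ = D/Vd = 627/127 ≈ 4.937 μg/mL.
Steady-state trough Cmin,ss = C₀·f/(1−f) ≈ 4.937 × 0.0876/0.9124 ≈ 0.474 μg/mL.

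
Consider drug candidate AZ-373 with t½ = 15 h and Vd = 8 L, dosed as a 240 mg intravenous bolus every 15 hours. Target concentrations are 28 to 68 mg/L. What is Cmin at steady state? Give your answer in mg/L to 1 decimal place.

30.0 mg/L

The dosing interval is 1 half-life, so f = 2^(−1) = 0.5.
Accumulation ratio R = 1/(1 − f) = 1/0.5 = 2/1.
Single-dose peak C₀ = D/Vd = 240/8 = 30 mg/L.
Steady-state peak Cmax,ss = C₀·R = 30 × 2/1 ≈ 60.000 mg/L.
Steady-state trough Cmin,ss = Cmax,ss·f ≈ 60.000 × 0.5 ≈ 30.000 mg/L.
Trough 30.0 mg/L vs MEC 28 mg/L: adequate.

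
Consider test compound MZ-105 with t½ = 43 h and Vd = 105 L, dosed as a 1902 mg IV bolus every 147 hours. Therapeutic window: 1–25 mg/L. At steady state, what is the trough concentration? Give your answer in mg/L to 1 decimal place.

Over one 147-h interval, 147/43 ≈ 3.4186 half-lives elapse, leaving f ≈ 0.0935 of each dose.
Each bolus raises the concentration by D/Vd = 1902/105 ≈ 18.114 mg/L.
Steady-state trough Cmin,ss = C₀·f/(1−f) ≈ 18.114 × 0.0935/0.9065 ≈ 1.868 mg/L.
Trough 1.9 mg/L vs MEC 1 mg/L: adequate.

1.9 mg/L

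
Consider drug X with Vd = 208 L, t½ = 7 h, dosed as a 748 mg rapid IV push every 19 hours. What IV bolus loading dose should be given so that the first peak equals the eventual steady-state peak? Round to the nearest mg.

f = (1/2)^(19/7) ≈ 0.152377; accumulation ratio R = 1/(1−f) ≈ 1.17977.
Loading dose to hit Cmax,ss on first dose: D_load = D_maint·R ≈ 748 × 1.17977 ≈ 882.47 mg.

882 mg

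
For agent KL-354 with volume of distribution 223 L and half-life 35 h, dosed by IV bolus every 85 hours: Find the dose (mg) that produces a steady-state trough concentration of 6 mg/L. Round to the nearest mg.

τ/t½ = 85/35 ≈ 2.4286, so f = (1/2)^(85/35) ≈ 0.185749.
Cmin,ss = (D/Vd)·f/(1−f), so D = Cmin,ss·Vd·(1−f)/f.
D = 6 × 223 × (1−f)/f ≈ 6 × 223 × 4.38361 ≈ 5865.27 mg.

5865 mg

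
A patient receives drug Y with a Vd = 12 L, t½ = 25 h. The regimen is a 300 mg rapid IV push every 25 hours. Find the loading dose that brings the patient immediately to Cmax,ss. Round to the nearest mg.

f = (1/2)^(25/25) ≈ 0.500000; accumulation ratio R = 1/(1−f) ≈ 2.00000.
Loading dose to hit Cmax,ss on first dose: D_load = D_maint·R ≈ 300 × 2.00000 ≈ 600.00 mg.

600 mg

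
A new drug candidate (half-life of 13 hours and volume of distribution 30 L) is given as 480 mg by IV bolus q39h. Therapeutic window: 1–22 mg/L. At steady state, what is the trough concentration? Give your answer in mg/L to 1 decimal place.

2.3 mg/L

τ = 39 h = 3 half-lives, so f = (1/2)^3 = 0.125.
Accumulation ratio R = 1/(1 − f) = 1/0.875 = 8/7.
Single-dose peak C₀ = D/Vd = 480/30 = 16 mg/L.
Steady-state peak Cmax,ss = C₀·R = 16 × 8/7 ≈ 18.286 mg/L.
Steady-state trough Cmin,ss = Cmax,ss·f ≈ 18.286 × 0.125 ≈ 2.286 mg/L.
Trough 2.3 mg/L vs MEC 1 mg/L: adequate.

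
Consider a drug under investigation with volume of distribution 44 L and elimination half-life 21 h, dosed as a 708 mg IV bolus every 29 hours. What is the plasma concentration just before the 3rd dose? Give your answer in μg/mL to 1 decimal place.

8.6 μg/mL

f = (1/2)^(τ/t½) = (1/2)^(29/21) ≈ 0.3840.
C₀ = D/Vd = 708/44 ≈ 16.091 μg/mL.
Before the 3rd dose, 2 doses have been given. Superposition: Cmin = C₀·(f + f²).
≈ 16.091 × (0.3840 + 0.1475) ≈ 16.091 × 0.5315 ≈ 8.552 μg/mL.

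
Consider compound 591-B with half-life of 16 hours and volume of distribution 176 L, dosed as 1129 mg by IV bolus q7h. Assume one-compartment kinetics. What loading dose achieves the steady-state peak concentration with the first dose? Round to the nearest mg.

f = (1/2)^(7/16) ≈ 0.738413; accumulation ratio R = 1/(1−f) ≈ 3.82282.
Loading dose to hit Cmax,ss on first dose: D_load = D_maint·R ≈ 1129 × 3.82282 ≈ 4315.96 mg.

4316 mg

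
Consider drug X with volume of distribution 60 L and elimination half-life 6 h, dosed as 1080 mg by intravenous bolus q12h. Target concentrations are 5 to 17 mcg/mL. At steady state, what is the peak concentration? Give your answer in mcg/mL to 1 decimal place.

24.0 mcg/mL

The dosing interval is 2 half-lives, so f = 2^(−2) = 0.25.
At steady state, R = 1/(1 − 0.25) = 4/3.
Single-dose peak C₀ = D/Vd = 1080/60 = 18 mcg/mL.
Steady-state peak Cmax,ss = C₀·R = 18 × 4/3 ≈ 24.000 mcg/mL.
Peak 24.0 mcg/mL vs MTC 17 mcg/mL: exceeds toxic threshold.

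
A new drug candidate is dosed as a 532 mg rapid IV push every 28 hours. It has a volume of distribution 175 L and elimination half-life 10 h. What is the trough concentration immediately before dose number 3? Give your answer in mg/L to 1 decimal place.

0.5 mg/L

f = (1/2)^(τ/t½) = (1/2)^(28/10) ≈ 0.1436.
C₀ = D/Vd = 532/175 ≈ 3.040 mg/L.
Before the 3rd dose, 2 doses have been given. Superposition: Cmin = C₀·(f + f²).
≈ 3.040 × (0.1436 + 0.0206) ≈ 3.040 × 0.1642 ≈ 0.499 mg/L.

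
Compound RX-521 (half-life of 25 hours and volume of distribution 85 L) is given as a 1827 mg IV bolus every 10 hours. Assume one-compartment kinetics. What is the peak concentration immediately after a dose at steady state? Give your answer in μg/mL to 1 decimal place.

88.8 μg/mL

τ/t½ = 10/25 ≈ 0.4, so fraction remaining f = (1/2)^(10/25) ≈ 0.7579.
At steady state, accumulation factor R = 1/(1 − e^(−kτ)) ≈ 4.1305.
Each bolus raises the concentration by D/Vd = 1827/85 ≈ 21.494 μg/mL.
Steady-state peak Cmax,ss = C₀·R ≈ 21.494 × 4.1305 ≈ 88.781 μg/mL.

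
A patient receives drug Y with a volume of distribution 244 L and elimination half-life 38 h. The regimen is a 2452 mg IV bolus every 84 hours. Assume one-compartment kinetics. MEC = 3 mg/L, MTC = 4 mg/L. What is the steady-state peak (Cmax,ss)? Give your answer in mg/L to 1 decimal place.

12.8 mg/L

τ/t½ = 84/38 ≈ 2.2105, so fraction remaining f = (1/2)^(84/38) ≈ 0.2161.
At steady state, accumulation factor R = 1/(1 − e^(−kτ)) ≈ 1.2757.
Single-dose peak C₀ = D/Vd = 2452/244 ≈ 10.049 mg/L.
Steady-state peak Cmax,ss = C₀·R ≈ 10.049 × 1.2757 ≈ 12.820 mg/L.
Peak 12.8 mg/L vs MTC 4 mg/L: exceeds toxic threshold.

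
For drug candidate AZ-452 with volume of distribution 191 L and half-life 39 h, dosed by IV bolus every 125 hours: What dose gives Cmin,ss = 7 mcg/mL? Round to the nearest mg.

τ/t½ = 125/39 ≈ 3.2051, so f = (1/2)^(125/39) ≈ 0.108433.
Cmin,ss = (D/Vd)·f/(1−f), so D = Cmin,ss·Vd·(1−f)/f.
D = 7 × 191 × (1−f)/f ≈ 7 × 191 × 8.22228 ≈ 10993.19 mg.

10993 mg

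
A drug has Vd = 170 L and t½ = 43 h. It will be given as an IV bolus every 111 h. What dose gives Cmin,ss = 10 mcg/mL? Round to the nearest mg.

8475 mg

τ/t½ = 111/43 ≈ 2.5814, so f = (1/2)^(111/43) ≈ 0.167079.
Cmin,ss = (D/Vd)·f/(1−f), so D = Cmin,ss·Vd·(1−f)/f.
D = 10 × 170 × (1−f)/f ≈ 10 × 170 × 4.98519 ≈ 8474.82 mg.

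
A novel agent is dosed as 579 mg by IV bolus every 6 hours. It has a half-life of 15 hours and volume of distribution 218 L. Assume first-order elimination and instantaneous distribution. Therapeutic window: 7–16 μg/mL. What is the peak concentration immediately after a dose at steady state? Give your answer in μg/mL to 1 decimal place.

11.0 μg/mL

τ/t½ = 6/15 ≈ 0.4, so fraction remaining f = (1/2)^(6/15) ≈ 0.7579.
Accumulation ratio R = 1/(1 − f) ≈ 1/0.2421 ≈ 4.1305.
Single-dose peak C₀ = D/Vd = 579/218 ≈ 2.656 μg/mL.
Steady-state peak Cmax,ss = C₀·R ≈ 2.656 × 4.1305 ≈ 10.971 μg/mL.
Peak 11.0 μg/mL vs MTC 16 μg/mL: below toxic threshold.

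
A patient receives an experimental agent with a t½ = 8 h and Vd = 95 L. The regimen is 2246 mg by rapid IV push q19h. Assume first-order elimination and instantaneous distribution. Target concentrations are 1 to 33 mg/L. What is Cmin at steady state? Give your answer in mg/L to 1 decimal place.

Over one 19-h interval, 19/8 ≈ 2.375 half-lives elapse, leaving f ≈ 0.1928 of each dose.
Each bolus raises the concentration by D/Vd = 2246/95 ≈ 23.642 mg/L.
Steady-state trough Cmin,ss = C₀·f/(1−f) ≈ 23.642 × 0.1928/0.8072 ≈ 5.647 mg/L.
Trough 5.6 mg/L vs MEC 1 mg/L: adequate.

5.6 mg/L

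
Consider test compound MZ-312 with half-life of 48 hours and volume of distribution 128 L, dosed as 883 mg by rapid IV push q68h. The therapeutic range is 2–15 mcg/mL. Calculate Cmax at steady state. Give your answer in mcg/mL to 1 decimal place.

11.0 mcg/mL

k = ln2/t½ = ln2/48 ≈ 0.014441 h⁻¹; fraction remaining f = e^(−kτ) = e^(−0.014441×68) ≈ 0.3746.
Accumulation ratio R = 1/(1 − f) ≈ 1/0.6254 ≈ 1.5990.
Single-dose peak C₀ = D/Vd = 883/128 ≈ 6.898 mcg/mL.
Cmax,ss = C₀/(1 − f) ≈ 6.898/0.6254 ≈ 11.030 mcg/mL.
Peak 11.0 mcg/mL vs MTC 15 mcg/mL: below toxic threshold.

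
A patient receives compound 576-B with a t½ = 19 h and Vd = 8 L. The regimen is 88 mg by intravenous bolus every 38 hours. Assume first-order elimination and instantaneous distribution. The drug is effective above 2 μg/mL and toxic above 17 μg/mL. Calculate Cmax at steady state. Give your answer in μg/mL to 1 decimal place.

14.7 μg/mL

τ = 38 h = 2 half-lives, so f = (1/2)^2 = 0.25.
Accumulation ratio R = 1/(1 − f) = 1/0.75 = 4/3.
Single-dose peak C₀ = D/Vd = 88/8 = 11 μg/mL.
Steady-state peak Cmax,ss = C₀·R = 11 × 4/3 ≈ 14.667 μg/mL.
Peak 14.7 μg/mL vs MTC 17 μg/mL: below toxic threshold.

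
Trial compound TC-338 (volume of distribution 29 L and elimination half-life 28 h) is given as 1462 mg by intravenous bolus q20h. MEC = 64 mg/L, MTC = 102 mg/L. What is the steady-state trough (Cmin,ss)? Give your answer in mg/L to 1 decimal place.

78.7 mg/L

k = ln2/t½ = ln2/28 ≈ 0.024755 h⁻¹; fraction remaining f = e^(−kτ) = e^(−0.024755×20) ≈ 0.6095.
At steady state, accumulation factor R = 1/(1 − e^(−kτ)) ≈ 2.5608.
Single-dose peak C₀ = D/Vd = 1462/29 ≈ 50.414 mg/L.
Steady-state peak Cmax,ss = C₀·R ≈ 50.414 × 2.5608 ≈ 129.100 mg/L.
Steady-state trough Cmin,ss = Cmax,ss·f ≈ 129.100 × 0.6095 ≈ 78.686 mg/L.
Trough 78.7 mg/L vs MEC 64 mg/L: adequate.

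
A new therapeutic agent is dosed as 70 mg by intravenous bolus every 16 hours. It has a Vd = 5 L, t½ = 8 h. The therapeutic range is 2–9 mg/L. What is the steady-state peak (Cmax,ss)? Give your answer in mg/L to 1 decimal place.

18.7 mg/L

The dosing interval is 2 half-lives, so f = 2^(−2) = 0.25.
At steady state, R = 1/(1 − 0.25) = 4/3.
Single-dose peak C₀ = D/Vd = 70/5 = 14 mg/L.
Steady-state peak Cmax,ss = C₀·R = 14 × 4/3 ≈ 18.667 mg/L.
Peak 18.7 mg/L vs MTC 9 mg/L: exceeds toxic threshold.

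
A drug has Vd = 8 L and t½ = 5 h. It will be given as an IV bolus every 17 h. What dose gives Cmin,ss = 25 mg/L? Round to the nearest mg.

τ/t½ = 17/5 ≈ 3.4, so f = (1/2)^(17/5) ≈ 0.094732.
Cmin,ss = (D/Vd)·f/(1−f), so D = Cmin,ss·Vd·(1−f)/f.
D = 25 × 8 × (1−f)/f ≈ 25 × 8 × 9.55610 ≈ 1911.22 mg.

1911 mg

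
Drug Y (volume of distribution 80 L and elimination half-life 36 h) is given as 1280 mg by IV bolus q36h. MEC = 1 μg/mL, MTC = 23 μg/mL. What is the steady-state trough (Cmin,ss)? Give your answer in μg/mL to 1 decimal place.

16.0 μg/mL

The dosing interval is 1 half-life, so f = 2^(−1) = 0.5.
Accumulation ratio R = 1/(1 − f) = 1/0.5 = 2/1.
Single-dose peak C₀ = D/Vd = 1280/80 = 16 μg/mL.
Steady-state peak Cmax,ss = C₀·R = 16 × 2/1 ≈ 32.000 μg/mL.
Steady-state trough Cmin,ss = Cmax,ss·f ≈ 32.000 × 0.5 ≈ 16.000 μg/mL.
Trough 16.0 μg/mL vs MEC 1 μg/mL: adequate.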